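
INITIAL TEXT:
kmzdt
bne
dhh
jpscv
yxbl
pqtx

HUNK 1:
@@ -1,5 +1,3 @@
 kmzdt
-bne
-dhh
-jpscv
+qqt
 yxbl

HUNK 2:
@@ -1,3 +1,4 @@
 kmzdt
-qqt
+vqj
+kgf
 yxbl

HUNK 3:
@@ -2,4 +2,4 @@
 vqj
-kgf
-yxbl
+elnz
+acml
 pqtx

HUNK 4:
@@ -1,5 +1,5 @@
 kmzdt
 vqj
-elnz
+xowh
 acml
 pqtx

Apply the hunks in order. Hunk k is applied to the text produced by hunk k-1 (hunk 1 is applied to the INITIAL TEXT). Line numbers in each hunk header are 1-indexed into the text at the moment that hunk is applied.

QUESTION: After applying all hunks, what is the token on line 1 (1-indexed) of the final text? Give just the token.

Hunk 1: at line 1 remove [bne,dhh,jpscv] add [qqt] -> 4 lines: kmzdt qqt yxbl pqtx
Hunk 2: at line 1 remove [qqt] add [vqj,kgf] -> 5 lines: kmzdt vqj kgf yxbl pqtx
Hunk 3: at line 2 remove [kgf,yxbl] add [elnz,acml] -> 5 lines: kmzdt vqj elnz acml pqtx
Hunk 4: at line 1 remove [elnz] add [xowh] -> 5 lines: kmzdt vqj xowh acml pqtx
Final line 1: kmzdt

Answer: kmzdt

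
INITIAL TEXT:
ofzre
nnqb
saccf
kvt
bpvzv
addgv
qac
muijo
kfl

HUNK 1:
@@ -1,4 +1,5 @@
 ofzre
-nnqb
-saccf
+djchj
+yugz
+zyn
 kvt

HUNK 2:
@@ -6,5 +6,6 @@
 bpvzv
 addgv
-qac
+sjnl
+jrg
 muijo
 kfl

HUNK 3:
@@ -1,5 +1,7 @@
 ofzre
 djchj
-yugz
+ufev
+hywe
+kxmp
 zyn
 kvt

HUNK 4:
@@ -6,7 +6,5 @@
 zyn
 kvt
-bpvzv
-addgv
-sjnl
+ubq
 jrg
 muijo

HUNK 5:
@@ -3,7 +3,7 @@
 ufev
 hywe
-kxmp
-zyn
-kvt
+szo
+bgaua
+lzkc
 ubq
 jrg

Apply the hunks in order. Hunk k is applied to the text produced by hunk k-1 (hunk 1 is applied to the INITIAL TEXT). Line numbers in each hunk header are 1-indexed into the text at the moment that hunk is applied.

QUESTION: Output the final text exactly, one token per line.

Answer: ofzre
djchj
ufev
hywe
szo
bgaua
lzkc
ubq
jrg
muijo
kfl

Derivation:
Hunk 1: at line 1 remove [nnqb,saccf] add [djchj,yugz,zyn] -> 10 lines: ofzre djchj yugz zyn kvt bpvzv addgv qac muijo kfl
Hunk 2: at line 6 remove [qac] add [sjnl,jrg] -> 11 lines: ofzre djchj yugz zyn kvt bpvzv addgv sjnl jrg muijo kfl
Hunk 3: at line 1 remove [yugz] add [ufev,hywe,kxmp] -> 13 lines: ofzre djchj ufev hywe kxmp zyn kvt bpvzv addgv sjnl jrg muijo kfl
Hunk 4: at line 6 remove [bpvzv,addgv,sjnl] add [ubq] -> 11 lines: ofzre djchj ufev hywe kxmp zyn kvt ubq jrg muijo kfl
Hunk 5: at line 3 remove [kxmp,zyn,kvt] add [szo,bgaua,lzkc] -> 11 lines: ofzre djchj ufev hywe szo bgaua lzkc ubq jrg muijo kfl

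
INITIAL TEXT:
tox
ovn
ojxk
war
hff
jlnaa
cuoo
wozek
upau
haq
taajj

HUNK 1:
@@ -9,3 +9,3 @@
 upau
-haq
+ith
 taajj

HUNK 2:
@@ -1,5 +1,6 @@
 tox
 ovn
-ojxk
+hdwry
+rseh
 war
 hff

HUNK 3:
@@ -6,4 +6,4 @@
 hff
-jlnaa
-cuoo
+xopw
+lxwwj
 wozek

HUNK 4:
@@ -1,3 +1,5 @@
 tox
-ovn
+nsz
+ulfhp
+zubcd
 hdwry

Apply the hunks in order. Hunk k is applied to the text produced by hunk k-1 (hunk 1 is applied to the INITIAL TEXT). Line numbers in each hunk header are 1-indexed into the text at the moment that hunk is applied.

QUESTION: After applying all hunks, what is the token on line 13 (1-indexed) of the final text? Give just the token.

Hunk 1: at line 9 remove [haq] add [ith] -> 11 lines: tox ovn ojxk war hff jlnaa cuoo wozek upau ith taajj
Hunk 2: at line 1 remove [ojxk] add [hdwry,rseh] -> 12 lines: tox ovn hdwry rseh war hff jlnaa cuoo wozek upau ith taajj
Hunk 3: at line 6 remove [jlnaa,cuoo] add [xopw,lxwwj] -> 12 lines: tox ovn hdwry rseh war hff xopw lxwwj wozek upau ith taajj
Hunk 4: at line 1 remove [ovn] add [nsz,ulfhp,zubcd] -> 14 lines: tox nsz ulfhp zubcd hdwry rseh war hff xopw lxwwj wozek upau ith taajj
Final line 13: ith

Answer: ith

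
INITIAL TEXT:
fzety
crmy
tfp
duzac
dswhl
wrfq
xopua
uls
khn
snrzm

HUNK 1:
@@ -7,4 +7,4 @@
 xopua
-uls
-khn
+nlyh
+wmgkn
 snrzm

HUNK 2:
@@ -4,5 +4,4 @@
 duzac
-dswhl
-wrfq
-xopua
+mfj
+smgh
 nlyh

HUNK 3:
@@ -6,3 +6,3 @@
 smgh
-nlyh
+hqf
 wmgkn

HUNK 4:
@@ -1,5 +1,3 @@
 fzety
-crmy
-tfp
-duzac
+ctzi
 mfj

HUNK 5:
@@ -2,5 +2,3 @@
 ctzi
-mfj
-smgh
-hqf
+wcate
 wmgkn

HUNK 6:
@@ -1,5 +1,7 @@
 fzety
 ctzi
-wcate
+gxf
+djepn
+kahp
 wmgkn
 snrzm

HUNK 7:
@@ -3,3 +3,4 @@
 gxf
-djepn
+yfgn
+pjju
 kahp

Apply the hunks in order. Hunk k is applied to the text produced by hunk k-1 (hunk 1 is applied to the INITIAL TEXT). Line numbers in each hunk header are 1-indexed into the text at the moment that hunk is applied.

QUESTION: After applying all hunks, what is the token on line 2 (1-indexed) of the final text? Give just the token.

Hunk 1: at line 7 remove [uls,khn] add [nlyh,wmgkn] -> 10 lines: fzety crmy tfp duzac dswhl wrfq xopua nlyh wmgkn snrzm
Hunk 2: at line 4 remove [dswhl,wrfq,xopua] add [mfj,smgh] -> 9 lines: fzety crmy tfp duzac mfj smgh nlyh wmgkn snrzm
Hunk 3: at line 6 remove [nlyh] add [hqf] -> 9 lines: fzety crmy tfp duzac mfj smgh hqf wmgkn snrzm
Hunk 4: at line 1 remove [crmy,tfp,duzac] add [ctzi] -> 7 lines: fzety ctzi mfj smgh hqf wmgkn snrzm
Hunk 5: at line 2 remove [mfj,smgh,hqf] add [wcate] -> 5 lines: fzety ctzi wcate wmgkn snrzm
Hunk 6: at line 1 remove [wcate] add [gxf,djepn,kahp] -> 7 lines: fzety ctzi gxf djepn kahp wmgkn snrzm
Hunk 7: at line 3 remove [djepn] add [yfgn,pjju] -> 8 lines: fzety ctzi gxf yfgn pjju kahp wmgkn snrzm
Final line 2: ctzi

Answer: ctzi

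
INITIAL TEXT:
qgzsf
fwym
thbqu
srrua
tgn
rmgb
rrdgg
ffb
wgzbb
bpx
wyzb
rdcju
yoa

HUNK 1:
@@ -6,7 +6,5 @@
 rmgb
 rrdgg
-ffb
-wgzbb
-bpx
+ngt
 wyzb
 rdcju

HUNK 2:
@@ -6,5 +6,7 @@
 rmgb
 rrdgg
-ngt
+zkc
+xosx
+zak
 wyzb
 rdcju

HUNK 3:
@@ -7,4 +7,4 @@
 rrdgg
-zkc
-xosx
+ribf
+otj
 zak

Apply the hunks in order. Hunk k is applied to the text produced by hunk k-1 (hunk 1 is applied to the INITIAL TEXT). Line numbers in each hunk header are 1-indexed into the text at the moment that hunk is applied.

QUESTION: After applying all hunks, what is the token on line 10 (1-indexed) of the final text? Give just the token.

Answer: zak

Derivation:
Hunk 1: at line 6 remove [ffb,wgzbb,bpx] add [ngt] -> 11 lines: qgzsf fwym thbqu srrua tgn rmgb rrdgg ngt wyzb rdcju yoa
Hunk 2: at line 6 remove [ngt] add [zkc,xosx,zak] -> 13 lines: qgzsf fwym thbqu srrua tgn rmgb rrdgg zkc xosx zak wyzb rdcju yoa
Hunk 3: at line 7 remove [zkc,xosx] add [ribf,otj] -> 13 lines: qgzsf fwym thbqu srrua tgn rmgb rrdgg ribf otj zak wyzb rdcju yoa
Final line 10: zak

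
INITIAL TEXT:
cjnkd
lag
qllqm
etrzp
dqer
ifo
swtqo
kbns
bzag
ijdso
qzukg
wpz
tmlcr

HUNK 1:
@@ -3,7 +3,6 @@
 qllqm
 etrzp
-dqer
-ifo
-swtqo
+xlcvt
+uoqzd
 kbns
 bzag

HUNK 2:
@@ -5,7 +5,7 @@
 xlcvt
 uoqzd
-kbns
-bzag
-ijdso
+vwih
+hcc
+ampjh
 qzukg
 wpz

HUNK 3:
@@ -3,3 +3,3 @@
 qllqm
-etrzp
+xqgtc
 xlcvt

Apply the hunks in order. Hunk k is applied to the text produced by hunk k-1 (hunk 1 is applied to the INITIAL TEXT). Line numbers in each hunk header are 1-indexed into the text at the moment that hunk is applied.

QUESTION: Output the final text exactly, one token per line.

Answer: cjnkd
lag
qllqm
xqgtc
xlcvt
uoqzd
vwih
hcc
ampjh
qzukg
wpz
tmlcr

Derivation:
Hunk 1: at line 3 remove [dqer,ifo,swtqo] add [xlcvt,uoqzd] -> 12 lines: cjnkd lag qllqm etrzp xlcvt uoqzd kbns bzag ijdso qzukg wpz tmlcr
Hunk 2: at line 5 remove [kbns,bzag,ijdso] add [vwih,hcc,ampjh] -> 12 lines: cjnkd lag qllqm etrzp xlcvt uoqzd vwih hcc ampjh qzukg wpz tmlcr
Hunk 3: at line 3 remove [etrzp] add [xqgtc] -> 12 lines: cjnkd lag qllqm xqgtc xlcvt uoqzd vwih hcc ampjh qzukg wpz tmlcr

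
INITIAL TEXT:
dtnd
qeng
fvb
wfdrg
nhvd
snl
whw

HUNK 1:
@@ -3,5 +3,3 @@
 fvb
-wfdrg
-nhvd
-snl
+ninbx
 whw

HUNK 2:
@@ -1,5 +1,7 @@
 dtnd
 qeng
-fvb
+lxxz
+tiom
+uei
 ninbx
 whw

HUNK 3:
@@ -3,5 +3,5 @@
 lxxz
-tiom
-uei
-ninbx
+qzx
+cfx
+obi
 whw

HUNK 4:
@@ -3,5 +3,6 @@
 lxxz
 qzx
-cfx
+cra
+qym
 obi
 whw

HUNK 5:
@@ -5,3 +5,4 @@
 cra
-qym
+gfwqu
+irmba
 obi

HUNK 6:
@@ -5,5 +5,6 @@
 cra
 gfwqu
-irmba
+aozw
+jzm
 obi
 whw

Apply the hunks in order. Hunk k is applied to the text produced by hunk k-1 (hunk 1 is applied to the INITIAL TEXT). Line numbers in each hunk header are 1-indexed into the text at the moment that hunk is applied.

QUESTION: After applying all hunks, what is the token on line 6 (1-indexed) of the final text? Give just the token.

Answer: gfwqu

Derivation:
Hunk 1: at line 3 remove [wfdrg,nhvd,snl] add [ninbx] -> 5 lines: dtnd qeng fvb ninbx whw
Hunk 2: at line 1 remove [fvb] add [lxxz,tiom,uei] -> 7 lines: dtnd qeng lxxz tiom uei ninbx whw
Hunk 3: at line 3 remove [tiom,uei,ninbx] add [qzx,cfx,obi] -> 7 lines: dtnd qeng lxxz qzx cfx obi whw
Hunk 4: at line 3 remove [cfx] add [cra,qym] -> 8 lines: dtnd qeng lxxz qzx cra qym obi whw
Hunk 5: at line 5 remove [qym] add [gfwqu,irmba] -> 9 lines: dtnd qeng lxxz qzx cra gfwqu irmba obi whw
Hunk 6: at line 5 remove [irmba] add [aozw,jzm] -> 10 lines: dtnd qeng lxxz qzx cra gfwqu aozw jzm obi whw
Final line 6: gfwqu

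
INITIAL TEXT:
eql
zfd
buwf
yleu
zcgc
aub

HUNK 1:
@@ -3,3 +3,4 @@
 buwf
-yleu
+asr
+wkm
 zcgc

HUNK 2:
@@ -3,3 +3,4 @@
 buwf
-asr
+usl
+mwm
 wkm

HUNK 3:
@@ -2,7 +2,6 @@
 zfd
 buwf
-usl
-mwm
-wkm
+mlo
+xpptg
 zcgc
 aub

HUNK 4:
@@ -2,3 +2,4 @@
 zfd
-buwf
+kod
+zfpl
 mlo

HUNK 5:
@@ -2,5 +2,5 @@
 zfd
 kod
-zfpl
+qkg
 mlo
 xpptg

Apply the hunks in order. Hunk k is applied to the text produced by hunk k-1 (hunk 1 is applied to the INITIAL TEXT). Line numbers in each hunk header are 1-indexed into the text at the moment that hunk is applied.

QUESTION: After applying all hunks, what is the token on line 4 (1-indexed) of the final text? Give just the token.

Hunk 1: at line 3 remove [yleu] add [asr,wkm] -> 7 lines: eql zfd buwf asr wkm zcgc aub
Hunk 2: at line 3 remove [asr] add [usl,mwm] -> 8 lines: eql zfd buwf usl mwm wkm zcgc aub
Hunk 3: at line 2 remove [usl,mwm,wkm] add [mlo,xpptg] -> 7 lines: eql zfd buwf mlo xpptg zcgc aub
Hunk 4: at line 2 remove [buwf] add [kod,zfpl] -> 8 lines: eql zfd kod zfpl mlo xpptg zcgc aub
Hunk 5: at line 2 remove [zfpl] add [qkg] -> 8 lines: eql zfd kod qkg mlo xpptg zcgc aub
Final line 4: qkg

Answer: qkg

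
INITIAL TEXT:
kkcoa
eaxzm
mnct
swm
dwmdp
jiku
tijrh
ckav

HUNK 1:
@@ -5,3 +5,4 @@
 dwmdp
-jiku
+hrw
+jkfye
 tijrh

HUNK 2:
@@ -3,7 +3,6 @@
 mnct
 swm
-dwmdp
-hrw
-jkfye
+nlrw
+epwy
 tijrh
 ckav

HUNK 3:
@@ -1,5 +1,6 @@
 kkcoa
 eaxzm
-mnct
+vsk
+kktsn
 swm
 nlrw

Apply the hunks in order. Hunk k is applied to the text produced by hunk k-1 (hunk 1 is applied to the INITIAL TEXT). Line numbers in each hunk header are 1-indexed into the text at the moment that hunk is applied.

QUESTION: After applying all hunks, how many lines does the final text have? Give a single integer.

Hunk 1: at line 5 remove [jiku] add [hrw,jkfye] -> 9 lines: kkcoa eaxzm mnct swm dwmdp hrw jkfye tijrh ckav
Hunk 2: at line 3 remove [dwmdp,hrw,jkfye] add [nlrw,epwy] -> 8 lines: kkcoa eaxzm mnct swm nlrw epwy tijrh ckav
Hunk 3: at line 1 remove [mnct] add [vsk,kktsn] -> 9 lines: kkcoa eaxzm vsk kktsn swm nlrw epwy tijrh ckav
Final line count: 9

Answer: 9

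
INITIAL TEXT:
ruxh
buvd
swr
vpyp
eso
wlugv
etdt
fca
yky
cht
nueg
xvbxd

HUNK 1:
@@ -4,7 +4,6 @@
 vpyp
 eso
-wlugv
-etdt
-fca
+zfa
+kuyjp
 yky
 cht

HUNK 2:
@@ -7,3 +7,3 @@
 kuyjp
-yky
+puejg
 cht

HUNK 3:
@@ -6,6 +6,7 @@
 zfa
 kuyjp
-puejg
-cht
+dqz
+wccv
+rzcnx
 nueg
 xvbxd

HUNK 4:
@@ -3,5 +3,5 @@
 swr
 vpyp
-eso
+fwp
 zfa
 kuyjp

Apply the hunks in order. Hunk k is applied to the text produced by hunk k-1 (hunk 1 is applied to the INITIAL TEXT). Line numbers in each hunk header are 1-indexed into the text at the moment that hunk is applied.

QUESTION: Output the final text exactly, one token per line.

Hunk 1: at line 4 remove [wlugv,etdt,fca] add [zfa,kuyjp] -> 11 lines: ruxh buvd swr vpyp eso zfa kuyjp yky cht nueg xvbxd
Hunk 2: at line 7 remove [yky] add [puejg] -> 11 lines: ruxh buvd swr vpyp eso zfa kuyjp puejg cht nueg xvbxd
Hunk 3: at line 6 remove [puejg,cht] add [dqz,wccv,rzcnx] -> 12 lines: ruxh buvd swr vpyp eso zfa kuyjp dqz wccv rzcnx nueg xvbxd
Hunk 4: at line 3 remove [eso] add [fwp] -> 12 lines: ruxh buvd swr vpyp fwp zfa kuyjp dqz wccv rzcnx nueg xvbxd

Answer: ruxh
buvd
swr
vpyp
fwp
zfa
kuyjp
dqz
wccv
rzcnx
nueg
xvbxd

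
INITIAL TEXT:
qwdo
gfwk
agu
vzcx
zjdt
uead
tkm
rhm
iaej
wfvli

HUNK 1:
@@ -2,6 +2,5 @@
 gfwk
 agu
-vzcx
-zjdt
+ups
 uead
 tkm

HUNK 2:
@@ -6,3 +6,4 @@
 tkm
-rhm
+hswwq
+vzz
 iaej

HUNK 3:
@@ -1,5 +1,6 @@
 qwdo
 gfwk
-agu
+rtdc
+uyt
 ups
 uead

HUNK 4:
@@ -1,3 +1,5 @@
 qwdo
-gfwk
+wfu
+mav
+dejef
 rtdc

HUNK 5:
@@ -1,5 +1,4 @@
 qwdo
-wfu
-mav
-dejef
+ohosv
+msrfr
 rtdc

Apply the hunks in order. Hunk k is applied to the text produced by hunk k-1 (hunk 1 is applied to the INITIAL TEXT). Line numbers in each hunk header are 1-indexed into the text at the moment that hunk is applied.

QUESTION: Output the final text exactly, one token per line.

Hunk 1: at line 2 remove [vzcx,zjdt] add [ups] -> 9 lines: qwdo gfwk agu ups uead tkm rhm iaej wfvli
Hunk 2: at line 6 remove [rhm] add [hswwq,vzz] -> 10 lines: qwdo gfwk agu ups uead tkm hswwq vzz iaej wfvli
Hunk 3: at line 1 remove [agu] add [rtdc,uyt] -> 11 lines: qwdo gfwk rtdc uyt ups uead tkm hswwq vzz iaej wfvli
Hunk 4: at line 1 remove [gfwk] add [wfu,mav,dejef] -> 13 lines: qwdo wfu mav dejef rtdc uyt ups uead tkm hswwq vzz iaej wfvli
Hunk 5: at line 1 remove [wfu,mav,dejef] add [ohosv,msrfr] -> 12 lines: qwdo ohosv msrfr rtdc uyt ups uead tkm hswwq vzz iaej wfvli

Answer: qwdo
ohosv
msrfr
rtdc
uyt
ups
uead
tkm
hswwq
vzz
iaej
wfvli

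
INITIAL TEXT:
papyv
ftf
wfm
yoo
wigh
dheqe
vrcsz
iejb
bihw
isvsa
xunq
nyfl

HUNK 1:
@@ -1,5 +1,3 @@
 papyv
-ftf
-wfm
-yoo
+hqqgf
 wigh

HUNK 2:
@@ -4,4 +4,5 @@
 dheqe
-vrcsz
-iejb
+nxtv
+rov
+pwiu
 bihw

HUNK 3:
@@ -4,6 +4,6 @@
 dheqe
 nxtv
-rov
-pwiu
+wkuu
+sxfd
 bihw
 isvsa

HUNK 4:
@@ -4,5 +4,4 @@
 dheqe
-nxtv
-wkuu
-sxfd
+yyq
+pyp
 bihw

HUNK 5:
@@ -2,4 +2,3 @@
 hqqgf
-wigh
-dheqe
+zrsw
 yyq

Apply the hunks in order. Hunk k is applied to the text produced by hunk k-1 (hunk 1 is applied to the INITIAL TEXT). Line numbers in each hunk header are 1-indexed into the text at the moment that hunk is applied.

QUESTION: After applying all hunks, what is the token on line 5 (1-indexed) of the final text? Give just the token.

Hunk 1: at line 1 remove [ftf,wfm,yoo] add [hqqgf] -> 10 lines: papyv hqqgf wigh dheqe vrcsz iejb bihw isvsa xunq nyfl
Hunk 2: at line 4 remove [vrcsz,iejb] add [nxtv,rov,pwiu] -> 11 lines: papyv hqqgf wigh dheqe nxtv rov pwiu bihw isvsa xunq nyfl
Hunk 3: at line 4 remove [rov,pwiu] add [wkuu,sxfd] -> 11 lines: papyv hqqgf wigh dheqe nxtv wkuu sxfd bihw isvsa xunq nyfl
Hunk 4: at line 4 remove [nxtv,wkuu,sxfd] add [yyq,pyp] -> 10 lines: papyv hqqgf wigh dheqe yyq pyp bihw isvsa xunq nyfl
Hunk 5: at line 2 remove [wigh,dheqe] add [zrsw] -> 9 lines: papyv hqqgf zrsw yyq pyp bihw isvsa xunq nyfl
Final line 5: pyp

Answer: pyp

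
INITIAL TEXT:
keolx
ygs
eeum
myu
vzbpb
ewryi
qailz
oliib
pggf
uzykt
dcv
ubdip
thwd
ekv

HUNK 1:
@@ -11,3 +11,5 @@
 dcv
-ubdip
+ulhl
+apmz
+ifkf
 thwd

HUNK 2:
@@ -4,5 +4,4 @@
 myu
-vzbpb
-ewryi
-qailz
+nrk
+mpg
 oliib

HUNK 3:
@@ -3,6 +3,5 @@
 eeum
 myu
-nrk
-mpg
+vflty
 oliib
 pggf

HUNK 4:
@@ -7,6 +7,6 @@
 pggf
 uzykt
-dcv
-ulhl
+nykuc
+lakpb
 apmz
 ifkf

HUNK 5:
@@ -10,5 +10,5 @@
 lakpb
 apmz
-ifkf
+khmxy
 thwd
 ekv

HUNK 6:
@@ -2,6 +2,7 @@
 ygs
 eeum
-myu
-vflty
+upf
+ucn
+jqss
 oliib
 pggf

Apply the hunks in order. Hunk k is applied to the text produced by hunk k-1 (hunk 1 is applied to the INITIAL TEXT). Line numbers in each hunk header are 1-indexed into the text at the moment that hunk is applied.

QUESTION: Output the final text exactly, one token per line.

Hunk 1: at line 11 remove [ubdip] add [ulhl,apmz,ifkf] -> 16 lines: keolx ygs eeum myu vzbpb ewryi qailz oliib pggf uzykt dcv ulhl apmz ifkf thwd ekv
Hunk 2: at line 4 remove [vzbpb,ewryi,qailz] add [nrk,mpg] -> 15 lines: keolx ygs eeum myu nrk mpg oliib pggf uzykt dcv ulhl apmz ifkf thwd ekv
Hunk 3: at line 3 remove [nrk,mpg] add [vflty] -> 14 lines: keolx ygs eeum myu vflty oliib pggf uzykt dcv ulhl apmz ifkf thwd ekv
Hunk 4: at line 7 remove [dcv,ulhl] add [nykuc,lakpb] -> 14 lines: keolx ygs eeum myu vflty oliib pggf uzykt nykuc lakpb apmz ifkf thwd ekv
Hunk 5: at line 10 remove [ifkf] add [khmxy] -> 14 lines: keolx ygs eeum myu vflty oliib pggf uzykt nykuc lakpb apmz khmxy thwd ekv
Hunk 6: at line 2 remove [myu,vflty] add [upf,ucn,jqss] -> 15 lines: keolx ygs eeum upf ucn jqss oliib pggf uzykt nykuc lakpb apmz khmxy thwd ekv

Answer: keolx
ygs
eeum
upf
ucn
jqss
oliib
pggf
uzykt
nykuc
lakpb
apmz
khmxy
thwd
ekv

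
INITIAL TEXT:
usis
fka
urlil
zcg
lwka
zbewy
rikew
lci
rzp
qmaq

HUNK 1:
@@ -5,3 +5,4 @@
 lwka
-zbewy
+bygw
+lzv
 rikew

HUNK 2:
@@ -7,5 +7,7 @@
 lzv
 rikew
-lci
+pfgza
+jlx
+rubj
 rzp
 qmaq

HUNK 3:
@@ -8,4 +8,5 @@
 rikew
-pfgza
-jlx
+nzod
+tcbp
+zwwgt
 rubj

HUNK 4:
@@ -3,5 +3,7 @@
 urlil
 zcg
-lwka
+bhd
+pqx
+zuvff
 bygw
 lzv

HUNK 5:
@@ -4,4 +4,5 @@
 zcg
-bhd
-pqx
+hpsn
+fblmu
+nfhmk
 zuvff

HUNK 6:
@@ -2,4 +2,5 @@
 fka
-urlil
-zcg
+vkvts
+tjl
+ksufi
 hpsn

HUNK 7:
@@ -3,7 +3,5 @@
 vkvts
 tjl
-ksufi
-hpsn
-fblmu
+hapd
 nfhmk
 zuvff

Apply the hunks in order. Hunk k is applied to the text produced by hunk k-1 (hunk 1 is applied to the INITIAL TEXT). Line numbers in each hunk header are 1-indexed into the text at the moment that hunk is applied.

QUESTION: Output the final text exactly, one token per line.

Answer: usis
fka
vkvts
tjl
hapd
nfhmk
zuvff
bygw
lzv
rikew
nzod
tcbp
zwwgt
rubj
rzp
qmaq

Derivation:
Hunk 1: at line 5 remove [zbewy] add [bygw,lzv] -> 11 lines: usis fka urlil zcg lwka bygw lzv rikew lci rzp qmaq
Hunk 2: at line 7 remove [lci] add [pfgza,jlx,rubj] -> 13 lines: usis fka urlil zcg lwka bygw lzv rikew pfgza jlx rubj rzp qmaq
Hunk 3: at line 8 remove [pfgza,jlx] add [nzod,tcbp,zwwgt] -> 14 lines: usis fka urlil zcg lwka bygw lzv rikew nzod tcbp zwwgt rubj rzp qmaq
Hunk 4: at line 3 remove [lwka] add [bhd,pqx,zuvff] -> 16 lines: usis fka urlil zcg bhd pqx zuvff bygw lzv rikew nzod tcbp zwwgt rubj rzp qmaq
Hunk 5: at line 4 remove [bhd,pqx] add [hpsn,fblmu,nfhmk] -> 17 lines: usis fka urlil zcg hpsn fblmu nfhmk zuvff bygw lzv rikew nzod tcbp zwwgt rubj rzp qmaq
Hunk 6: at line 2 remove [urlil,zcg] add [vkvts,tjl,ksufi] -> 18 lines: usis fka vkvts tjl ksufi hpsn fblmu nfhmk zuvff bygw lzv rikew nzod tcbp zwwgt rubj rzp qmaq
Hunk 7: at line 3 remove [ksufi,hpsn,fblmu] add [hapd] -> 16 lines: usis fka vkvts tjl hapd nfhmk zuvff bygw lzv rikew nzod tcbp zwwgt rubj rzp qmaq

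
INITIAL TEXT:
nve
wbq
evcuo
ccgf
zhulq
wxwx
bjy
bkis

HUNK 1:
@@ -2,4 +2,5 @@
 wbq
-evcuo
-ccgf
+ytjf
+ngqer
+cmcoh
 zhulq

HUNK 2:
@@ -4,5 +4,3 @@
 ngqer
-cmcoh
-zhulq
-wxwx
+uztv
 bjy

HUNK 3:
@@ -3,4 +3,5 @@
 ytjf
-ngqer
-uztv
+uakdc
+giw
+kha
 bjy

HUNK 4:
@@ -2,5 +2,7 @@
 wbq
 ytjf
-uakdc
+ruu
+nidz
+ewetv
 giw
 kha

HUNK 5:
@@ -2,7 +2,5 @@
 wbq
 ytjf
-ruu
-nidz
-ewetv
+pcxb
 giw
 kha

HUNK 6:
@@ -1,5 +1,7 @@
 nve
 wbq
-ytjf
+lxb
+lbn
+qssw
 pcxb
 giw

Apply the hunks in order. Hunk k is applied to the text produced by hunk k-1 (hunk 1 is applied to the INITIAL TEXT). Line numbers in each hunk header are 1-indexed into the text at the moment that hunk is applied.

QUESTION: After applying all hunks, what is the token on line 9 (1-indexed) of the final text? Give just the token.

Answer: bjy

Derivation:
Hunk 1: at line 2 remove [evcuo,ccgf] add [ytjf,ngqer,cmcoh] -> 9 lines: nve wbq ytjf ngqer cmcoh zhulq wxwx bjy bkis
Hunk 2: at line 4 remove [cmcoh,zhulq,wxwx] add [uztv] -> 7 lines: nve wbq ytjf ngqer uztv bjy bkis
Hunk 3: at line 3 remove [ngqer,uztv] add [uakdc,giw,kha] -> 8 lines: nve wbq ytjf uakdc giw kha bjy bkis
Hunk 4: at line 2 remove [uakdc] add [ruu,nidz,ewetv] -> 10 lines: nve wbq ytjf ruu nidz ewetv giw kha bjy bkis
Hunk 5: at line 2 remove [ruu,nidz,ewetv] add [pcxb] -> 8 lines: nve wbq ytjf pcxb giw kha bjy bkis
Hunk 6: at line 1 remove [ytjf] add [lxb,lbn,qssw] -> 10 lines: nve wbq lxb lbn qssw pcxb giw kha bjy bkis
Final line 9: bjy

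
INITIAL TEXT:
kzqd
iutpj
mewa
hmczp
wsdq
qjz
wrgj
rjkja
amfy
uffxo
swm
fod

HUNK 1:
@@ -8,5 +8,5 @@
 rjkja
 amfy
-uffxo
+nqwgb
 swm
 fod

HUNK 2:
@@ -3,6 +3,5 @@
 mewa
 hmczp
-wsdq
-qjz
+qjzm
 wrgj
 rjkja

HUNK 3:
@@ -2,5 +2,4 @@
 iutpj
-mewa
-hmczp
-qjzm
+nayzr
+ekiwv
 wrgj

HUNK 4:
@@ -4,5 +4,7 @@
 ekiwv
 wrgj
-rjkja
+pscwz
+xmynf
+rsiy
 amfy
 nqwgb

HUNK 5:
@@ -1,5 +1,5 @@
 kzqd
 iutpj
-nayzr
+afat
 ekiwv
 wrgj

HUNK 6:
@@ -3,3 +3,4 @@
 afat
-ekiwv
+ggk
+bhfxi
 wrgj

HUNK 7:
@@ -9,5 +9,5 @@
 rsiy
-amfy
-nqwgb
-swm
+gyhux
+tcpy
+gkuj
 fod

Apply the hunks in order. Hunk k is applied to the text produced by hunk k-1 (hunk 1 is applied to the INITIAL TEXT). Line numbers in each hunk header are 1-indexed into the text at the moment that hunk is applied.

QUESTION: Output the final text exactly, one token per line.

Hunk 1: at line 8 remove [uffxo] add [nqwgb] -> 12 lines: kzqd iutpj mewa hmczp wsdq qjz wrgj rjkja amfy nqwgb swm fod
Hunk 2: at line 3 remove [wsdq,qjz] add [qjzm] -> 11 lines: kzqd iutpj mewa hmczp qjzm wrgj rjkja amfy nqwgb swm fod
Hunk 3: at line 2 remove [mewa,hmczp,qjzm] add [nayzr,ekiwv] -> 10 lines: kzqd iutpj nayzr ekiwv wrgj rjkja amfy nqwgb swm fod
Hunk 4: at line 4 remove [rjkja] add [pscwz,xmynf,rsiy] -> 12 lines: kzqd iutpj nayzr ekiwv wrgj pscwz xmynf rsiy amfy nqwgb swm fod
Hunk 5: at line 1 remove [nayzr] add [afat] -> 12 lines: kzqd iutpj afat ekiwv wrgj pscwz xmynf rsiy amfy nqwgb swm fod
Hunk 6: at line 3 remove [ekiwv] add [ggk,bhfxi] -> 13 lines: kzqd iutpj afat ggk bhfxi wrgj pscwz xmynf rsiy amfy nqwgb swm fod
Hunk 7: at line 9 remove [amfy,nqwgb,swm] add [gyhux,tcpy,gkuj] -> 13 lines: kzqd iutpj afat ggk bhfxi wrgj pscwz xmynf rsiy gyhux tcpy gkuj fod

Answer: kzqd
iutpj
afat
ggk
bhfxi
wrgj
pscwz
xmynf
rsiy
gyhux
tcpy
gkuj
fod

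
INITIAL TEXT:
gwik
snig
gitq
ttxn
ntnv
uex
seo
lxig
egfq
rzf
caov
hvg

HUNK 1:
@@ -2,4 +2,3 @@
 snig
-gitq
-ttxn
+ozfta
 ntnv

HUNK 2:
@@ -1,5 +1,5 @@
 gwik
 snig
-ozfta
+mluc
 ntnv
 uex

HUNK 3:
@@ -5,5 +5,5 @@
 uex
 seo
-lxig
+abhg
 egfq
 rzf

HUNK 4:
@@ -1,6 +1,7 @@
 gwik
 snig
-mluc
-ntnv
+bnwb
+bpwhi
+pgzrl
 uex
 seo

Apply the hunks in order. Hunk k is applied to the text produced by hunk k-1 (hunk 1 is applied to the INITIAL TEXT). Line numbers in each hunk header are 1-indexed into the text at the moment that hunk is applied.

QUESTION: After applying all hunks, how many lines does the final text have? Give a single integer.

Answer: 12

Derivation:
Hunk 1: at line 2 remove [gitq,ttxn] add [ozfta] -> 11 lines: gwik snig ozfta ntnv uex seo lxig egfq rzf caov hvg
Hunk 2: at line 1 remove [ozfta] add [mluc] -> 11 lines: gwik snig mluc ntnv uex seo lxig egfq rzf caov hvg
Hunk 3: at line 5 remove [lxig] add [abhg] -> 11 lines: gwik snig mluc ntnv uex seo abhg egfq rzf caov hvg
Hunk 4: at line 1 remove [mluc,ntnv] add [bnwb,bpwhi,pgzrl] -> 12 lines: gwik snig bnwb bpwhi pgzrl uex seo abhg egfq rzf caov hvg
Final line count: 12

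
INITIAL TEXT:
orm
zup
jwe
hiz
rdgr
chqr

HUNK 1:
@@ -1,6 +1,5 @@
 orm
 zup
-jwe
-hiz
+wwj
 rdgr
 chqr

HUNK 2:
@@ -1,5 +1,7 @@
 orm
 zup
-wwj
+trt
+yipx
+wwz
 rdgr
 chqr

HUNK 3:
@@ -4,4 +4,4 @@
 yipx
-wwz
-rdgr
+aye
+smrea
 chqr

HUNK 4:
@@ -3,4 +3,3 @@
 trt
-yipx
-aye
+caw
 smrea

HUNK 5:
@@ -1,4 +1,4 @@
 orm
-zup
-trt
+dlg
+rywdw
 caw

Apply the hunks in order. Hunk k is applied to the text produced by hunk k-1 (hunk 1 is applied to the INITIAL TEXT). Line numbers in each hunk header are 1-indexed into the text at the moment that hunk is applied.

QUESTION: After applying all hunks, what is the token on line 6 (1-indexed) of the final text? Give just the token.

Hunk 1: at line 1 remove [jwe,hiz] add [wwj] -> 5 lines: orm zup wwj rdgr chqr
Hunk 2: at line 1 remove [wwj] add [trt,yipx,wwz] -> 7 lines: orm zup trt yipx wwz rdgr chqr
Hunk 3: at line 4 remove [wwz,rdgr] add [aye,smrea] -> 7 lines: orm zup trt yipx aye smrea chqr
Hunk 4: at line 3 remove [yipx,aye] add [caw] -> 6 lines: orm zup trt caw smrea chqr
Hunk 5: at line 1 remove [zup,trt] add [dlg,rywdw] -> 6 lines: orm dlg rywdw caw smrea chqr
Final line 6: chqr

Answer: chqr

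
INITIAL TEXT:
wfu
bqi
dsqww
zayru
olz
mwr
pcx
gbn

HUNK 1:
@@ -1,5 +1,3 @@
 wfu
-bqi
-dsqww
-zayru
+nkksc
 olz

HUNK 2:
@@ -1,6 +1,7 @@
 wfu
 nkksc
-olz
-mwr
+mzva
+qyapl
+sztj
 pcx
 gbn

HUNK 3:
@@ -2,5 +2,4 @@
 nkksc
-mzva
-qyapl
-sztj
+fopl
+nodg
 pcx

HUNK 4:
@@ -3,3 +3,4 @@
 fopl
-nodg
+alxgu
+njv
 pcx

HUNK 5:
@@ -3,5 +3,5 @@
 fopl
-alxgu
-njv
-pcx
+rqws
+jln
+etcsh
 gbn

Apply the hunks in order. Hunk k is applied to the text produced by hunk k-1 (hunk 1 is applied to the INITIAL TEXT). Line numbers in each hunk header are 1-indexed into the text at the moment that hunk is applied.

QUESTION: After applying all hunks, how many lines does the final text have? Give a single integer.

Answer: 7

Derivation:
Hunk 1: at line 1 remove [bqi,dsqww,zayru] add [nkksc] -> 6 lines: wfu nkksc olz mwr pcx gbn
Hunk 2: at line 1 remove [olz,mwr] add [mzva,qyapl,sztj] -> 7 lines: wfu nkksc mzva qyapl sztj pcx gbn
Hunk 3: at line 2 remove [mzva,qyapl,sztj] add [fopl,nodg] -> 6 lines: wfu nkksc fopl nodg pcx gbn
Hunk 4: at line 3 remove [nodg] add [alxgu,njv] -> 7 lines: wfu nkksc fopl alxgu njv pcx gbn
Hunk 5: at line 3 remove [alxgu,njv,pcx] add [rqws,jln,etcsh] -> 7 lines: wfu nkksc fopl rqws jln etcsh gbn
Final line count: 7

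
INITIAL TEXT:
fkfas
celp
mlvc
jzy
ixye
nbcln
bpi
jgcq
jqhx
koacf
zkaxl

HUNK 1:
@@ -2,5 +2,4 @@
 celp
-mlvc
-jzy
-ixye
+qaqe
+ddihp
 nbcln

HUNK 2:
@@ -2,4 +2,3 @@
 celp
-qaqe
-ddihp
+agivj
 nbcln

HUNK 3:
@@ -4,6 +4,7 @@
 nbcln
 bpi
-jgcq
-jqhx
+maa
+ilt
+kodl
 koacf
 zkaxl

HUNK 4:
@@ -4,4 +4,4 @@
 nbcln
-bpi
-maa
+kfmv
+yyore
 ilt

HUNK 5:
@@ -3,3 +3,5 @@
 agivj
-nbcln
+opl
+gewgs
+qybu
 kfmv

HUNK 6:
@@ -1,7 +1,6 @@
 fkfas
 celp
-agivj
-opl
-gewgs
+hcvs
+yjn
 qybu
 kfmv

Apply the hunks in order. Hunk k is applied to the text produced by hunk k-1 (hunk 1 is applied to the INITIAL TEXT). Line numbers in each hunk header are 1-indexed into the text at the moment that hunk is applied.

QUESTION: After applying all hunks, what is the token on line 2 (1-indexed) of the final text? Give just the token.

Answer: celp

Derivation:
Hunk 1: at line 2 remove [mlvc,jzy,ixye] add [qaqe,ddihp] -> 10 lines: fkfas celp qaqe ddihp nbcln bpi jgcq jqhx koacf zkaxl
Hunk 2: at line 2 remove [qaqe,ddihp] add [agivj] -> 9 lines: fkfas celp agivj nbcln bpi jgcq jqhx koacf zkaxl
Hunk 3: at line 4 remove [jgcq,jqhx] add [maa,ilt,kodl] -> 10 lines: fkfas celp agivj nbcln bpi maa ilt kodl koacf zkaxl
Hunk 4: at line 4 remove [bpi,maa] add [kfmv,yyore] -> 10 lines: fkfas celp agivj nbcln kfmv yyore ilt kodl koacf zkaxl
Hunk 5: at line 3 remove [nbcln] add [opl,gewgs,qybu] -> 12 lines: fkfas celp agivj opl gewgs qybu kfmv yyore ilt kodl koacf zkaxl
Hunk 6: at line 1 remove [agivj,opl,gewgs] add [hcvs,yjn] -> 11 lines: fkfas celp hcvs yjn qybu kfmv yyore ilt kodl koacf zkaxl
Final line 2: celp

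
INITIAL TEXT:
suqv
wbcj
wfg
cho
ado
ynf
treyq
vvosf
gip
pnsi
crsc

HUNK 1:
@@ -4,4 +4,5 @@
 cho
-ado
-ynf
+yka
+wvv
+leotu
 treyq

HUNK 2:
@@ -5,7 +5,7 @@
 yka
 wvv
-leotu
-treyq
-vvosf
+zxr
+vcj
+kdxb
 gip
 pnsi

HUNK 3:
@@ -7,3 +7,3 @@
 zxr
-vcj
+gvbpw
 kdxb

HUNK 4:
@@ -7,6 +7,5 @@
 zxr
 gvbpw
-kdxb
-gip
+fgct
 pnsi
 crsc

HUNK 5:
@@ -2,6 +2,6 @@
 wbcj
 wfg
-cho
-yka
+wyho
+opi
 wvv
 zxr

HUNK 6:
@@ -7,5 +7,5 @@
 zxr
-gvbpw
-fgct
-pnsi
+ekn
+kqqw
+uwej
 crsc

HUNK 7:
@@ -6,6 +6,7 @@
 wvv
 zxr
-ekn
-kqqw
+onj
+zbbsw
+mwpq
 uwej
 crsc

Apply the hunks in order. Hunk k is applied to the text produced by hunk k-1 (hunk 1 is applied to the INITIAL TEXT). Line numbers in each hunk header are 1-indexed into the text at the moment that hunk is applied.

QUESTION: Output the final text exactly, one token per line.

Hunk 1: at line 4 remove [ado,ynf] add [yka,wvv,leotu] -> 12 lines: suqv wbcj wfg cho yka wvv leotu treyq vvosf gip pnsi crsc
Hunk 2: at line 5 remove [leotu,treyq,vvosf] add [zxr,vcj,kdxb] -> 12 lines: suqv wbcj wfg cho yka wvv zxr vcj kdxb gip pnsi crsc
Hunk 3: at line 7 remove [vcj] add [gvbpw] -> 12 lines: suqv wbcj wfg cho yka wvv zxr gvbpw kdxb gip pnsi crsc
Hunk 4: at line 7 remove [kdxb,gip] add [fgct] -> 11 lines: suqv wbcj wfg cho yka wvv zxr gvbpw fgct pnsi crsc
Hunk 5: at line 2 remove [cho,yka] add [wyho,opi] -> 11 lines: suqv wbcj wfg wyho opi wvv zxr gvbpw fgct pnsi crsc
Hunk 6: at line 7 remove [gvbpw,fgct,pnsi] add [ekn,kqqw,uwej] -> 11 lines: suqv wbcj wfg wyho opi wvv zxr ekn kqqw uwej crsc
Hunk 7: at line 6 remove [ekn,kqqw] add [onj,zbbsw,mwpq] -> 12 lines: suqv wbcj wfg wyho opi wvv zxr onj zbbsw mwpq uwej crsc

Answer: suqv
wbcj
wfg
wyho
opi
wvv
zxr
onj
zbbsw
mwpq
uwej
crsc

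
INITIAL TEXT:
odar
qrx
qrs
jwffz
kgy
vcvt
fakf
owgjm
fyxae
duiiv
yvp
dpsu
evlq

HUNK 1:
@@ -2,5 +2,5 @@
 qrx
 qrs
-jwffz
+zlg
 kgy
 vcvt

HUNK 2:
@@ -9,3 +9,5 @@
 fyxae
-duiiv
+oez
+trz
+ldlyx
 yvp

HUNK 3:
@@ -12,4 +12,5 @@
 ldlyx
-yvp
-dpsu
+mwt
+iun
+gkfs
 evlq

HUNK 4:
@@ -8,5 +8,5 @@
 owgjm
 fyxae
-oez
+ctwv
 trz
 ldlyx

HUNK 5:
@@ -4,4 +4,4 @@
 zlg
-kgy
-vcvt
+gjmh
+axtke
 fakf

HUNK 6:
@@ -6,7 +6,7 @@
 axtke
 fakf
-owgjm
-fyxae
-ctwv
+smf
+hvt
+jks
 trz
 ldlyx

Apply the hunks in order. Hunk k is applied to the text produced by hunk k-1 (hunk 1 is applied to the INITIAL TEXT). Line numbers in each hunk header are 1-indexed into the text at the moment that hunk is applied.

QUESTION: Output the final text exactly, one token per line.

Hunk 1: at line 2 remove [jwffz] add [zlg] -> 13 lines: odar qrx qrs zlg kgy vcvt fakf owgjm fyxae duiiv yvp dpsu evlq
Hunk 2: at line 9 remove [duiiv] add [oez,trz,ldlyx] -> 15 lines: odar qrx qrs zlg kgy vcvt fakf owgjm fyxae oez trz ldlyx yvp dpsu evlq
Hunk 3: at line 12 remove [yvp,dpsu] add [mwt,iun,gkfs] -> 16 lines: odar qrx qrs zlg kgy vcvt fakf owgjm fyxae oez trz ldlyx mwt iun gkfs evlq
Hunk 4: at line 8 remove [oez] add [ctwv] -> 16 lines: odar qrx qrs zlg kgy vcvt fakf owgjm fyxae ctwv trz ldlyx mwt iun gkfs evlq
Hunk 5: at line 4 remove [kgy,vcvt] add [gjmh,axtke] -> 16 lines: odar qrx qrs zlg gjmh axtke fakf owgjm fyxae ctwv trz ldlyx mwt iun gkfs evlq
Hunk 6: at line 6 remove [owgjm,fyxae,ctwv] add [smf,hvt,jks] -> 16 lines: odar qrx qrs zlg gjmh axtke fakf smf hvt jks trz ldlyx mwt iun gkfs evlq

Answer: odar
qrx
qrs
zlg
gjmh
axtke
fakf
smf
hvt
jks
trz
ldlyx
mwt
iun
gkfs
evlq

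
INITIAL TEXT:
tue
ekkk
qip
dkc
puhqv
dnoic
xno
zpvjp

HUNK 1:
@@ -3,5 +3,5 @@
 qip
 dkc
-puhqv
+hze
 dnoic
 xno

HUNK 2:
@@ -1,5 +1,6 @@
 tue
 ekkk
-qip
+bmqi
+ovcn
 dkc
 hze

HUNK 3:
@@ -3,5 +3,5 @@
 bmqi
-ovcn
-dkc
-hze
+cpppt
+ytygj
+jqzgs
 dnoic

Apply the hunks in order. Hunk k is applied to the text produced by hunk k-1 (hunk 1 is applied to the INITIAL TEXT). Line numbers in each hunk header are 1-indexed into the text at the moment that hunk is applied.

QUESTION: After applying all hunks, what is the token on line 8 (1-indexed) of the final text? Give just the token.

Hunk 1: at line 3 remove [puhqv] add [hze] -> 8 lines: tue ekkk qip dkc hze dnoic xno zpvjp
Hunk 2: at line 1 remove [qip] add [bmqi,ovcn] -> 9 lines: tue ekkk bmqi ovcn dkc hze dnoic xno zpvjp
Hunk 3: at line 3 remove [ovcn,dkc,hze] add [cpppt,ytygj,jqzgs] -> 9 lines: tue ekkk bmqi cpppt ytygj jqzgs dnoic xno zpvjp
Final line 8: xno

Answer: xno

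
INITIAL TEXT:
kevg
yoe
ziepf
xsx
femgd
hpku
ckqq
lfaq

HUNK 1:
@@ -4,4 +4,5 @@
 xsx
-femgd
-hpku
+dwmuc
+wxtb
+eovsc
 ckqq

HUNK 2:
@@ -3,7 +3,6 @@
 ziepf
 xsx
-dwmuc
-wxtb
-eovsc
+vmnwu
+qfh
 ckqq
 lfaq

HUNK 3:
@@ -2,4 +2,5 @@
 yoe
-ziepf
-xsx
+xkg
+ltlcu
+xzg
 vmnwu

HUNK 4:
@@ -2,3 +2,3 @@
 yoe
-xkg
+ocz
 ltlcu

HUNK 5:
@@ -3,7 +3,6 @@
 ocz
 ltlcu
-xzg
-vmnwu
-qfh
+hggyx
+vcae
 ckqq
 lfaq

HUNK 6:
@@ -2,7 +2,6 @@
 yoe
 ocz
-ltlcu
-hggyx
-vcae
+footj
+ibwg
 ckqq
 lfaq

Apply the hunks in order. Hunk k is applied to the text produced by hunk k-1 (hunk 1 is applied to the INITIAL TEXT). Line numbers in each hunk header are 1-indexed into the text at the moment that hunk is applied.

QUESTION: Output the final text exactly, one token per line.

Answer: kevg
yoe
ocz
footj
ibwg
ckqq
lfaq

Derivation:
Hunk 1: at line 4 remove [femgd,hpku] add [dwmuc,wxtb,eovsc] -> 9 lines: kevg yoe ziepf xsx dwmuc wxtb eovsc ckqq lfaq
Hunk 2: at line 3 remove [dwmuc,wxtb,eovsc] add [vmnwu,qfh] -> 8 lines: kevg yoe ziepf xsx vmnwu qfh ckqq lfaq
Hunk 3: at line 2 remove [ziepf,xsx] add [xkg,ltlcu,xzg] -> 9 lines: kevg yoe xkg ltlcu xzg vmnwu qfh ckqq lfaq
Hunk 4: at line 2 remove [xkg] add [ocz] -> 9 lines: kevg yoe ocz ltlcu xzg vmnwu qfh ckqq lfaq
Hunk 5: at line 3 remove [xzg,vmnwu,qfh] add [hggyx,vcae] -> 8 lines: kevg yoe ocz ltlcu hggyx vcae ckqq lfaq
Hunk 6: at line 2 remove [ltlcu,hggyx,vcae] add [footj,ibwg] -> 7 lines: kevg yoe ocz footj ibwg ckqq lfaq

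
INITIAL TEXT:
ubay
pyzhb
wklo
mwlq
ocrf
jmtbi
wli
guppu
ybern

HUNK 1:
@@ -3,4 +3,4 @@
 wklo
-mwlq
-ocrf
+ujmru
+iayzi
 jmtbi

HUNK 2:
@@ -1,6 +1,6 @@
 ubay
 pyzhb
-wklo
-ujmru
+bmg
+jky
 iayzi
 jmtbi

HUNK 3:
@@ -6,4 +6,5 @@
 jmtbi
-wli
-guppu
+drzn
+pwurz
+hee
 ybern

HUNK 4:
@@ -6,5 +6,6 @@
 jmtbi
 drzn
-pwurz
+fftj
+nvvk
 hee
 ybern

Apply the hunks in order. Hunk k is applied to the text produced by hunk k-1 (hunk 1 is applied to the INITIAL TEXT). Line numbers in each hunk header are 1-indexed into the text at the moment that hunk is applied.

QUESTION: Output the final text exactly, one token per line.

Hunk 1: at line 3 remove [mwlq,ocrf] add [ujmru,iayzi] -> 9 lines: ubay pyzhb wklo ujmru iayzi jmtbi wli guppu ybern
Hunk 2: at line 1 remove [wklo,ujmru] add [bmg,jky] -> 9 lines: ubay pyzhb bmg jky iayzi jmtbi wli guppu ybern
Hunk 3: at line 6 remove [wli,guppu] add [drzn,pwurz,hee] -> 10 lines: ubay pyzhb bmg jky iayzi jmtbi drzn pwurz hee ybern
Hunk 4: at line 6 remove [pwurz] add [fftj,nvvk] -> 11 lines: ubay pyzhb bmg jky iayzi jmtbi drzn fftj nvvk hee ybern

Answer: ubay
pyzhb
bmg
jky
iayzi
jmtbi
drzn
fftj
nvvk
hee
ybern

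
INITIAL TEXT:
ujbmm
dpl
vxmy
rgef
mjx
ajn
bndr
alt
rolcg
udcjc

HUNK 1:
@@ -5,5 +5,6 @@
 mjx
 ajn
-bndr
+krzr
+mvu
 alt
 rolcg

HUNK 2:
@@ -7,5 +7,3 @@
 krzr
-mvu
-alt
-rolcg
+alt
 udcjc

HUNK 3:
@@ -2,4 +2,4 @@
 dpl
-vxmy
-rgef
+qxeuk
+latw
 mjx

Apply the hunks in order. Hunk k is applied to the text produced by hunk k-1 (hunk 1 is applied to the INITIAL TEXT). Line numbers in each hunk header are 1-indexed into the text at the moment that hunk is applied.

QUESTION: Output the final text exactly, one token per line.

Hunk 1: at line 5 remove [bndr] add [krzr,mvu] -> 11 lines: ujbmm dpl vxmy rgef mjx ajn krzr mvu alt rolcg udcjc
Hunk 2: at line 7 remove [mvu,alt,rolcg] add [alt] -> 9 lines: ujbmm dpl vxmy rgef mjx ajn krzr alt udcjc
Hunk 3: at line 2 remove [vxmy,rgef] add [qxeuk,latw] -> 9 lines: ujbmm dpl qxeuk latw mjx ajn krzr alt udcjc

Answer: ujbmm
dpl
qxeuk
latw
mjx
ajn
krzr
alt
udcjc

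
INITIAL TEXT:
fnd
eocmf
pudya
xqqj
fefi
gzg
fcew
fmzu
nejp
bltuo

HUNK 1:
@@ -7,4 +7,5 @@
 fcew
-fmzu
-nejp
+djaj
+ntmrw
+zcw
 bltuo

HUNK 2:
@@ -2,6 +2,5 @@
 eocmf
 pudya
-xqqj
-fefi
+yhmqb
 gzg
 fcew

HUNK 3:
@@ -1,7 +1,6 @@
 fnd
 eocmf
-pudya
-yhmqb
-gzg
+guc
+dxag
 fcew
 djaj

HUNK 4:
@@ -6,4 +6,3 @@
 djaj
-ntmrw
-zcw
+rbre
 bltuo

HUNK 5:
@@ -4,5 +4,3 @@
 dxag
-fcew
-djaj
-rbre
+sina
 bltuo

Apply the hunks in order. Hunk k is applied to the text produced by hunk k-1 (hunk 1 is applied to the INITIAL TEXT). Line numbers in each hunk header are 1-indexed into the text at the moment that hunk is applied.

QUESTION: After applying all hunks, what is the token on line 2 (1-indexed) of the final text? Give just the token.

Answer: eocmf

Derivation:
Hunk 1: at line 7 remove [fmzu,nejp] add [djaj,ntmrw,zcw] -> 11 lines: fnd eocmf pudya xqqj fefi gzg fcew djaj ntmrw zcw bltuo
Hunk 2: at line 2 remove [xqqj,fefi] add [yhmqb] -> 10 lines: fnd eocmf pudya yhmqb gzg fcew djaj ntmrw zcw bltuo
Hunk 3: at line 1 remove [pudya,yhmqb,gzg] add [guc,dxag] -> 9 lines: fnd eocmf guc dxag fcew djaj ntmrw zcw bltuo
Hunk 4: at line 6 remove [ntmrw,zcw] add [rbre] -> 8 lines: fnd eocmf guc dxag fcew djaj rbre bltuo
Hunk 5: at line 4 remove [fcew,djaj,rbre] add [sina] -> 6 lines: fnd eocmf guc dxag sina bltuo
Final line 2: eocmf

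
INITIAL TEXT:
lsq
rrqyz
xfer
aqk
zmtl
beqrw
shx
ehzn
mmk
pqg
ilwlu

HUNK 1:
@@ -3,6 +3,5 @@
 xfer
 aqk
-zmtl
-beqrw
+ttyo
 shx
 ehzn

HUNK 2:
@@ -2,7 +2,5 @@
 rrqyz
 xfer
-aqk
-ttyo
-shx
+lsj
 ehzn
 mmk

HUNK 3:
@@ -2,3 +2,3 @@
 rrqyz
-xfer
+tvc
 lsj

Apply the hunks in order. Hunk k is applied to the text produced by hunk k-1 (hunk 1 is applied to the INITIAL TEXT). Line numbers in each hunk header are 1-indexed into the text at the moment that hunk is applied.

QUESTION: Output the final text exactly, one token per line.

Answer: lsq
rrqyz
tvc
lsj
ehzn
mmk
pqg
ilwlu

Derivation:
Hunk 1: at line 3 remove [zmtl,beqrw] add [ttyo] -> 10 lines: lsq rrqyz xfer aqk ttyo shx ehzn mmk pqg ilwlu
Hunk 2: at line 2 remove [aqk,ttyo,shx] add [lsj] -> 8 lines: lsq rrqyz xfer lsj ehzn mmk pqg ilwlu
Hunk 3: at line 2 remove [xfer] add [tvc] -> 8 lines: lsq rrqyz tvc lsj ehzn mmk pqg ilwlu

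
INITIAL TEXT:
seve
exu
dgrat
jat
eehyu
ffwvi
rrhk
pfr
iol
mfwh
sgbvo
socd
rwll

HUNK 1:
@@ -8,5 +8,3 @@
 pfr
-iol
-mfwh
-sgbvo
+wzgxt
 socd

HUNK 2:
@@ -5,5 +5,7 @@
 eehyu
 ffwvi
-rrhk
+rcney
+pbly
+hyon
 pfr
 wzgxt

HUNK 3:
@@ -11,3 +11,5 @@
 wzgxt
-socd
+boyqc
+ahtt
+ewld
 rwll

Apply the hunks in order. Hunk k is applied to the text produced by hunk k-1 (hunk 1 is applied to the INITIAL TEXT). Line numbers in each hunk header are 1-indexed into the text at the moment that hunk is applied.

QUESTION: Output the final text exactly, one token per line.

Hunk 1: at line 8 remove [iol,mfwh,sgbvo] add [wzgxt] -> 11 lines: seve exu dgrat jat eehyu ffwvi rrhk pfr wzgxt socd rwll
Hunk 2: at line 5 remove [rrhk] add [rcney,pbly,hyon] -> 13 lines: seve exu dgrat jat eehyu ffwvi rcney pbly hyon pfr wzgxt socd rwll
Hunk 3: at line 11 remove [socd] add [boyqc,ahtt,ewld] -> 15 lines: seve exu dgrat jat eehyu ffwvi rcney pbly hyon pfr wzgxt boyqc ahtt ewld rwll

Answer: seve
exu
dgrat
jat
eehyu
ffwvi
rcney
pbly
hyon
pfr
wzgxt
boyqc
ahtt
ewld
rwll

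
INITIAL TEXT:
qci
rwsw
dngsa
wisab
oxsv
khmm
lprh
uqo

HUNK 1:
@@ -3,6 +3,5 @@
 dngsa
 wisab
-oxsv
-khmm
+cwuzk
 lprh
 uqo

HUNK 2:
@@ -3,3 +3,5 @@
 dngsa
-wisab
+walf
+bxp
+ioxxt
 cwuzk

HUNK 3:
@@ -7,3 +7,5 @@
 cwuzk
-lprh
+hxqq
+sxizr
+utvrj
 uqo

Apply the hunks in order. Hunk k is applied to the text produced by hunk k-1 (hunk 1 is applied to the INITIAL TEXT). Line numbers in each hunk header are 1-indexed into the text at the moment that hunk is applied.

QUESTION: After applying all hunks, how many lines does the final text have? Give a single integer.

Hunk 1: at line 3 remove [oxsv,khmm] add [cwuzk] -> 7 lines: qci rwsw dngsa wisab cwuzk lprh uqo
Hunk 2: at line 3 remove [wisab] add [walf,bxp,ioxxt] -> 9 lines: qci rwsw dngsa walf bxp ioxxt cwuzk lprh uqo
Hunk 3: at line 7 remove [lprh] add [hxqq,sxizr,utvrj] -> 11 lines: qci rwsw dngsa walf bxp ioxxt cwuzk hxqq sxizr utvrj uqo
Final line count: 11

Answer: 11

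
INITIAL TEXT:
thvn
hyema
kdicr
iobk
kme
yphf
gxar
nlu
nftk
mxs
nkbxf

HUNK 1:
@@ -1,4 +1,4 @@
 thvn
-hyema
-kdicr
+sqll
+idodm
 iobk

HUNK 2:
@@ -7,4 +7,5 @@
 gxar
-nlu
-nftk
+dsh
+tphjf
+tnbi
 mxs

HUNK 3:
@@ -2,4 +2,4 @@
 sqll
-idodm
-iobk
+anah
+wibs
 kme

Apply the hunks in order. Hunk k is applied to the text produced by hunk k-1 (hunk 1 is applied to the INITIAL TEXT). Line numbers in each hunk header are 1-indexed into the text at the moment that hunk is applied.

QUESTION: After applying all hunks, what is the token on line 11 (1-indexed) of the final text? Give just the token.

Answer: mxs

Derivation:
Hunk 1: at line 1 remove [hyema,kdicr] add [sqll,idodm] -> 11 lines: thvn sqll idodm iobk kme yphf gxar nlu nftk mxs nkbxf
Hunk 2: at line 7 remove [nlu,nftk] add [dsh,tphjf,tnbi] -> 12 lines: thvn sqll idodm iobk kme yphf gxar dsh tphjf tnbi mxs nkbxf
Hunk 3: at line 2 remove [idodm,iobk] add [anah,wibs] -> 12 lines: thvn sqll anah wibs kme yphf gxar dsh tphjf tnbi mxs nkbxf
Final line 11: mxs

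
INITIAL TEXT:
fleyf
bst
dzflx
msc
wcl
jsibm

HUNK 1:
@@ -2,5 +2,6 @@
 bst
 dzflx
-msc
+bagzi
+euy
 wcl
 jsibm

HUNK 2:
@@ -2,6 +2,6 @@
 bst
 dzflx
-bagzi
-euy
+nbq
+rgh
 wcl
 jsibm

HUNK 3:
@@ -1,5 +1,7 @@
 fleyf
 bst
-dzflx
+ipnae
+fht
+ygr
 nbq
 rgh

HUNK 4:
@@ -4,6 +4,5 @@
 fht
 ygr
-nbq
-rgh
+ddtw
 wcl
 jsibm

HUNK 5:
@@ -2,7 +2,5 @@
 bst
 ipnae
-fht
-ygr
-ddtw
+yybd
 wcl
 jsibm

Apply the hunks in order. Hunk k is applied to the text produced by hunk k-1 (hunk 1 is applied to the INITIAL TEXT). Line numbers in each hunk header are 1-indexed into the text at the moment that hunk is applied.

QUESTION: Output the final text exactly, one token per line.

Answer: fleyf
bst
ipnae
yybd
wcl
jsibm

Derivation:
Hunk 1: at line 2 remove [msc] add [bagzi,euy] -> 7 lines: fleyf bst dzflx bagzi euy wcl jsibm
Hunk 2: at line 2 remove [bagzi,euy] add [nbq,rgh] -> 7 lines: fleyf bst dzflx nbq rgh wcl jsibm
Hunk 3: at line 1 remove [dzflx] add [ipnae,fht,ygr] -> 9 lines: fleyf bst ipnae fht ygr nbq rgh wcl jsibm
Hunk 4: at line 4 remove [nbq,rgh] add [ddtw] -> 8 lines: fleyf bst ipnae fht ygr ddtw wcl jsibm
Hunk 5: at line 2 remove [fht,ygr,ddtw] add [yybd] -> 6 lines: fleyf bst ipnae yybd wcl jsibm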